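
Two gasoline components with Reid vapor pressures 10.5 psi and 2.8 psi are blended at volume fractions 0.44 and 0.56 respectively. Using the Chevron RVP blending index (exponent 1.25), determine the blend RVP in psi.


Chevron index: RVP_blend = (sum xi*RVPi^1.25)^(1/1.25)
RVP^1.25 terms: 0.44 * 10.5^1.25 + 0.56 * 2.8^1.25 = 10.3448
RVP_blend = 10.3448^(1/1.25) = 6.483

6.483 psi


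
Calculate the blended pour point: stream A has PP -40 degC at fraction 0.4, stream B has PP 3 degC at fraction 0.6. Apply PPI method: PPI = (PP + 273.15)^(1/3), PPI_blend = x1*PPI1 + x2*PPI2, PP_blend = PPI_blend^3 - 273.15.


PPI_1 = (-40 + 273.15)^(1/3) = 6.15477
PPI_2 = (3 + 273.15)^(1/3) = 6.512009
PPI_blend = 0.4 * 6.15477 + 0.6 * 6.512009 = 6.369113
PP_blend = 6.369113^3 - 273.15 = 258.3669 - 273.15 = -14.78

-14.78 degC


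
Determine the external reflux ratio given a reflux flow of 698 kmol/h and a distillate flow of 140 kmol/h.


Reflux ratio definition: R = L / D (liquid returned / distillate withdrawn)
L = 698 kmol/h, D = 140 kmol/h
R = 698 / 140 = 4.986

4.986


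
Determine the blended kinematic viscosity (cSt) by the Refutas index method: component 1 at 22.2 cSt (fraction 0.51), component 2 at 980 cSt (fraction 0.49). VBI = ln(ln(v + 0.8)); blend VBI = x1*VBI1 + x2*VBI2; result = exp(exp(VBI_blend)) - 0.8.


Refutas method: VBN_i = 14.534*ln(ln(visc_i + 0.8)) + 10.975, blended linearly by mass fraction; since VBN is linear in VBI_i = ln(ln(visc_i + 0.8)) and the fractions sum to 1, blend VBI directly: visc = exp(exp(VBI_blend)) - 0.8
VBI_1 = ln(ln(22.2 + 0.8)) = 1.14279
VBI_2 = ln(ln(980 + 0.8)) = 1.92983
VBI_blend = 0.51 * 1.14279 + 0.49 * 1.92983 = 1.52844
visc_blend = exp(exp(1.52844)) - 0.8 = 99.78

99.78 cSt


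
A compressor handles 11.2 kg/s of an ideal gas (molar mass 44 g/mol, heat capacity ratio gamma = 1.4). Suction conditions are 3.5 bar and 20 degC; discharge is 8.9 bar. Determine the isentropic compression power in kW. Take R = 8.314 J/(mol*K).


Isentropic work: W = m*(gamma/(gamma-1))*(R*T1/MW)*((P2/P1)^((gamma-1)/gamma) - 1)
T1 = 20 + 273.15 = 293.15 K
Pressure ratio = 8.9 / 3.5 = 2.54286
Exponent = (1.4 - 1)/1.4 = 0.285714
(P2/P1)^exp - 1 = 2.54286^0.285714 - 1 = 0.305588
W = 11.2 * 1.4 / 0.4 * 8.314 * 293.15 / 44 * 0.305588 = 663.5

663.5 kW


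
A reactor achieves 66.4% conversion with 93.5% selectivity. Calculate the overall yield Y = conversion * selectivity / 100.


Overall yield = conversion (%) * selectivity (%) / 100
Conversion = 66.4%, Selectivity = 93.5%
Y = 66.4 * 93.5 / 100
= 62.084 %

62.084 %


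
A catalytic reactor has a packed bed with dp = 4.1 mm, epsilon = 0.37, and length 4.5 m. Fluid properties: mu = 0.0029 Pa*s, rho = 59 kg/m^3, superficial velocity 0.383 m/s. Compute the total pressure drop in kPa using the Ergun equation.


dp = 4.1 mm = 0.0041 m
Viscous term = 150*0.0029*0.383*(1-0.37)^2 / (0.0041^2*0.37^3) = 77659.8
Inertial term = 1.75*59*0.383^2*(1-0.37) / (0.0041*0.37^3) = 45945.1
dP/L = 77659.8 + 45945.1 = 123605 Pa/m
dP = 123605 * 4.5 / 1000 = 556.2 kPa

556.2 kPa


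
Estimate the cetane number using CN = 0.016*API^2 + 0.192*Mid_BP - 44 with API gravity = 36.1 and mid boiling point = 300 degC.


CN = 0.016 * 36.1^2 + 0.192 * 300 - 44
CN = 20.85136 + 57.6 - 44 = 34.45136

34.45136


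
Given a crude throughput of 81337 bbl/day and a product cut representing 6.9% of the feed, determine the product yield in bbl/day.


Crude throughput = 81337 bbl/day
Fraction yield = 6.9%
yield = throughput * fraction / 100
yield = 81337 * 6.9 / 100 = 5612.253

5612.253 bbl/day


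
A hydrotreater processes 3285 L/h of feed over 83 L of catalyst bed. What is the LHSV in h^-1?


LHSV = volumetric feed rate / catalyst volume
= 3285 L/h / 83 L
= 39.58 h^-1

39.58 h^-1


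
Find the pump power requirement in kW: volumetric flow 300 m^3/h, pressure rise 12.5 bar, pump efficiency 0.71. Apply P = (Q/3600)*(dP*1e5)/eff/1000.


Q = 300 / 3600 = 0.0833333 m^3/s
P = 0.0833333 * (12.5 * 1e5) / 0.71 / 1000 = 146.7

146.7 kW


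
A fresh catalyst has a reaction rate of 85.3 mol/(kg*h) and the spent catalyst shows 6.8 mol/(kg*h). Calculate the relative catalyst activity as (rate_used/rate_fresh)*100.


Activity (%) = (rate_used / rate_fresh) * 100
rate_used = 6.8, rate_fresh = 85.3
= (6.8 / 85.3) * 100
= 0.07972 * 100 = 7.972

7.972 %


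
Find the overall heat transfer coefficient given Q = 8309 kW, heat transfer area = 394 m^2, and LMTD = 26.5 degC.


From Q = U*A*LMTD, U = Q / (A * LMTD)
U = 8309 / (394 * 26.5) = 8309 / 10441 = 0.7958

0.7958 kW/(m^2*K)


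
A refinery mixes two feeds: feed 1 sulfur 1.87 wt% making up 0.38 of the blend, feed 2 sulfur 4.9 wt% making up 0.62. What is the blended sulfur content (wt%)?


Linear sulfur blending: S_blend = x1*S1 + x2*S2
Contribution 1: 0.38 * 1.87 = 0.7106 wt%
Contribution 2: 0.62 * 4.9 = 3.038 wt%
S_blend = 0.7106 + 3.038 = 3.7486

3.7486 wt%


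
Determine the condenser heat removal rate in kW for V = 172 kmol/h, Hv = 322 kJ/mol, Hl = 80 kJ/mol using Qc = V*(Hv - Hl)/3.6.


Qc = 172 * (322 - 80) / 3.6 = 172 * 242 / 3.6 = 11560

11560 kW


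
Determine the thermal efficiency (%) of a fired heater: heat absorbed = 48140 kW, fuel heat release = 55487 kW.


Furnace efficiency = Q_absorbed / Q_fuel * 100
= 48140 / 55487 * 100 = 86.76

86.76 %


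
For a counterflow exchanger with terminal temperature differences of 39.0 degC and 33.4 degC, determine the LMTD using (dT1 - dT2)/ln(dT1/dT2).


LMTD = (dT1 - dT2) / ln(dT1/dT2)
= (39.0 - 33.4) / ln(39.0 / 33.4) = 5.6 / 0.155006 = 36.13

36.13 degC


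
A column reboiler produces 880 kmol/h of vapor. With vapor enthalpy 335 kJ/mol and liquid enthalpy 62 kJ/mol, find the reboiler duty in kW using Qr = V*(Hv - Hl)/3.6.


Qr = 880 * (335 - 62) / 3.6 = 880 * 273 / 3.6 = 66730

66730 kW


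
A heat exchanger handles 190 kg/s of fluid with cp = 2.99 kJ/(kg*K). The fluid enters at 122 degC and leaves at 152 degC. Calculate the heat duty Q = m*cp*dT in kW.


Q = m_dot * cp * delta_T
delta_T = 152 - 122 = 30 K
Q = 190 * 2.99 * 30
= 568.1 * 30
= 17043 kW

17043 kW


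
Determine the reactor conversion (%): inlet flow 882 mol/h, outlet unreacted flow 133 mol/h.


X = (F_in - F_out) / F_in * 100
Moles reacted = 882 - 133 = 749
X = 749 / 882 * 100
= 0.8492 * 100
= 84.92 %

84.92 %


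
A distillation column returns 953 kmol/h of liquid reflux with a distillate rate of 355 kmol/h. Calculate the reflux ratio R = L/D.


Reflux ratio definition: R = L / D (liquid returned / distillate withdrawn)
L = 953 kmol/h, D = 355 kmol/h
R = 953 / 355 = 2.685

2.685


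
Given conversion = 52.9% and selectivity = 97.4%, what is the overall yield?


Overall yield = conversion (%) * selectivity (%) / 100
Conversion = 52.9%, Selectivity = 97.4%
Y = 52.9 * 97.4 / 100
= 51.5246 %

51.5246 %


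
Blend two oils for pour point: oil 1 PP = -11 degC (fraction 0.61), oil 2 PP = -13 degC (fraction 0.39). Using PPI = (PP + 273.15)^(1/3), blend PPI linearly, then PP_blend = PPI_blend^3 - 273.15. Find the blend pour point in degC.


PPI_1 = (-11 + 273.15)^(1/3) = 6.400049
PPI_2 = (-13 + 273.15)^(1/3) = 6.383731
PPI_blend = 0.61 * 6.400049 + 0.39 * 6.383731 = 6.393685
PP_blend = 6.393685^3 - 273.15 = 261.3688 - 273.15 = -11.78

-11.78 degC


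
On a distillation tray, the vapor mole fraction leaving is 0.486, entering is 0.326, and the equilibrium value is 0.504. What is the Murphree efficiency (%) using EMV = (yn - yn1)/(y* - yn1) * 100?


Murphree vapor efficiency: EMV = (y_n - y_(n-1)) / (y*_n - y_(n-1)) * 100
EMV = (0.486 - 0.326) / (0.504 - 0.326) * 100 = 0.16 / 0.178 * 100 = 89.89

89.89 %


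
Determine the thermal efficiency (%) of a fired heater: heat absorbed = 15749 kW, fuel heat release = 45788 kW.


Furnace efficiency = Q_absorbed / Q_fuel * 100
= 15749 / 45788 * 100 = 34.40

34.40 %


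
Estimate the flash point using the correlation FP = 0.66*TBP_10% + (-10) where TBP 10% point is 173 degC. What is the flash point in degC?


FP = 0.66 * 173 + (-10) = 104.18

104.18 degC


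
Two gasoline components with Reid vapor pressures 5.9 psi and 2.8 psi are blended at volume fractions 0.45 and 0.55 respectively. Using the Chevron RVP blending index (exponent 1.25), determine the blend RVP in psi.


Chevron index: RVP_blend = (sum xi*RVPi^1.25)^(1/1.25)
RVP^1.25 terms: 0.45 * 5.9^1.25 + 0.55 * 2.8^1.25 = 6.12997
RVP_blend = 6.12997^(1/1.25) = 4.265

4.265 psi


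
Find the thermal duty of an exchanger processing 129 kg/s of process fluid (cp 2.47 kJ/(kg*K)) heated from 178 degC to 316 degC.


Q = m_dot * cp * delta_T
delta_T = 316 - 178 = 138 K
Q = 129 * 2.47 * 138
= 318.63 * 138
= 43970.94 kW

43970.94 kW


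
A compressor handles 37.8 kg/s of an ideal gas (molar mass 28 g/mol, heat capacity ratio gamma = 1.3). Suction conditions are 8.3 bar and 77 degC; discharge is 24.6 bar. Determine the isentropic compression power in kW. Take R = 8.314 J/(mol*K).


Isentropic work: W = m*(gamma/(gamma-1))*(R*T1/MW)*((P2/P1)^((gamma-1)/gamma) - 1)
T1 = 77 + 273.15 = 350.15 K
Pressure ratio = 24.6 / 8.3 = 2.96386
Exponent = (1.3 - 1)/1.3 = 0.230769
(P2/P1)^exp - 1 = 2.96386^0.230769 - 1 = 0.284962
W = 37.8 * 1.3 / 0.3 * 8.314 * 350.15 / 28 * 0.284962 = 4853

4853 kW


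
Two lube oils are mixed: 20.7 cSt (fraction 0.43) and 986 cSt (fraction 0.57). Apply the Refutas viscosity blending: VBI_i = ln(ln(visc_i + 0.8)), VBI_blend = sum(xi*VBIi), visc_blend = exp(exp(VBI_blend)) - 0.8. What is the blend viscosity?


Refutas method: VBN_i = 14.534*ln(ln(visc_i + 0.8)) + 10.975, blended linearly by mass fraction; since VBN is linear in VBI_i = ln(ln(visc_i + 0.8)) and the fractions sum to 1, blend VBI directly: visc = exp(exp(VBI_blend)) - 0.8
VBI_1 = ln(ln(20.7 + 0.8)) = 1.12104
VBI_2 = ln(ln(986 + 0.8)) = 1.93072
VBI_blend = 0.43 * 1.12104 + 0.57 * 1.93072 = 1.58256
visc_blend = exp(exp(1.58256)) - 0.8 = 129.2

129.2 cSt


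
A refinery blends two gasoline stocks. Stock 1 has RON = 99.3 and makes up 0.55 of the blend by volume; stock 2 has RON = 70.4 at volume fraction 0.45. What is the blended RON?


Linear blending: RON_blend = sum(vi * RONi)
Contribution 1: 0.55 * 99.3 = 54.615
Contribution 2: 0.45 * 70.4 = 31.68
RON_blend = 54.615 + 31.68 = 86.295

86.295


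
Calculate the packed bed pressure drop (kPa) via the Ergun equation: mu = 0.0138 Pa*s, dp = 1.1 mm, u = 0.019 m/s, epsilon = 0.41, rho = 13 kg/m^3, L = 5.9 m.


dp = 1.1 mm = 0.0011 m
Viscous term = 150*0.0138*0.019*(1-0.41)^2 / (0.0011^2*0.41^3) = 164169
Inertial term = 1.75*13*0.019^2*(1-0.41) / (0.0011*0.41^3) = 63.9141
dP/L = 164169 + 63.9141 = 164233 Pa/m
dP = 164233 * 5.9 / 1000 = 969.0 kPa

969.0 kPa


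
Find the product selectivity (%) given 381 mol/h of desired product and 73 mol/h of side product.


Selectivity = desired / (desired + undesired) * 100
Total products = 381 + 73 = 454 mol/h
S = 381 / 454 * 100
= 0.8392 * 100
= 83.92 %

83.92 %


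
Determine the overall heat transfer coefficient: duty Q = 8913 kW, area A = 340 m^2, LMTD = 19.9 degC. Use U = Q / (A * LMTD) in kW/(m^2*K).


From Q = U*A*LMTD, U = Q / (A * LMTD)
U = 8913 / (340 * 19.9) = 8913 / 6766 = 1.317

1.317 kW/(m^2*K)


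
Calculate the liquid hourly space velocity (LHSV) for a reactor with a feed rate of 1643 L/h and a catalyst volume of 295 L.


LHSV = volumetric feed rate / catalyst volume
= 1643 L/h / 295 L
= 5.569 h^-1

5.569 h^-1


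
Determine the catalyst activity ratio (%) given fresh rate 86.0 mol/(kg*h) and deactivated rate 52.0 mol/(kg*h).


Activity (%) = (rate_used / rate_fresh) * 100
rate_used = 52.0, rate_fresh = 86.0
= (52.0 / 86.0) * 100
= 0.6047 * 100 = 60.47

60.47 %


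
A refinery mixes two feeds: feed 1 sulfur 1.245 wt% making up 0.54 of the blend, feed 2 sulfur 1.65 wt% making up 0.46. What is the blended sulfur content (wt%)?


Linear sulfur blending: S_blend = x1*S1 + x2*S2
Contribution 1: 0.54 * 1.245 = 0.6723 wt%
Contribution 2: 0.46 * 1.65 = 0.759 wt%
S_blend = 0.6723 + 0.759 = 1.4313

1.4313 wt%


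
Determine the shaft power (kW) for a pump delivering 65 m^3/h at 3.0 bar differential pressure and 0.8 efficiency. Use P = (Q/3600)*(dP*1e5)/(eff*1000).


Q = 65 / 3600 = 0.0180556 m^3/s
P = 0.0180556 * (3.0 * 1e5) / 0.8 / 1000 = 6.771

6.771 kW


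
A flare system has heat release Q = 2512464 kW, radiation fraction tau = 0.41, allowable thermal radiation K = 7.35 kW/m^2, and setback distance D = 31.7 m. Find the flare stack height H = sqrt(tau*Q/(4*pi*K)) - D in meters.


tau*Q/(4*pi*K) = 0.41 * 2512464 / (4 * pi * 7.35) = 11152.9
sqrt(11152.9) = 105.607
H = 105.607 - 31.7 = 73.91

73.91 m


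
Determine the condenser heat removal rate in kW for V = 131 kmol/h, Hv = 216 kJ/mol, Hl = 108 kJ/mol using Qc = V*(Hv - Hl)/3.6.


Qc = 131 * (216 - 108) / 3.6 = 131 * 108 / 3.6 = 3930

3930 kW


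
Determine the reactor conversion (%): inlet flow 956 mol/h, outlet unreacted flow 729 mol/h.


X = (F_in - F_out) / F_in * 100
Moles reacted = 956 - 729 = 227
X = 227 / 956 * 100
= 0.2374 * 100
= 23.74 %

23.74 %


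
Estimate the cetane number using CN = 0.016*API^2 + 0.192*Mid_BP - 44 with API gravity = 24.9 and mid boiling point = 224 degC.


CN = 0.016 * 24.9^2 + 0.192 * 224 - 44
CN = 9.92016 + 43.008 - 44 = 8.92816

8.92816


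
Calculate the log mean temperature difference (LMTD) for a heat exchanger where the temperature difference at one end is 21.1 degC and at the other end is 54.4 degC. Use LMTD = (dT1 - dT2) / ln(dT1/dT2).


LMTD = (dT1 - dT2) / ln(dT1/dT2)
= (21.1 - 54.4) / ln(21.1 / 54.4) = -33.3 / -0.947091 = 35.16

35.16 degC


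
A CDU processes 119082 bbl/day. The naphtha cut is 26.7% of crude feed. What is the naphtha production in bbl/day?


Crude throughput = 119082 bbl/day
Fraction yield = 26.7%
yield = throughput * fraction / 100
yield = 119082 * 26.7 / 100 = 31794.894

31794.894 bbl/day


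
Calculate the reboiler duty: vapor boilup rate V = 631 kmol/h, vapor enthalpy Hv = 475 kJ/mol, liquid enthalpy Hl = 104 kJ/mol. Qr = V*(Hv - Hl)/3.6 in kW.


Qr = 631 * (475 - 104) / 3.6 = 631 * 371 / 3.6 = 65030

65030 kW


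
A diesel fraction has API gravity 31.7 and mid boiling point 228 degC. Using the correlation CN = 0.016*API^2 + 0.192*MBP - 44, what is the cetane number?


CN = 0.016 * 31.7^2 + 0.192 * 228 - 44
CN = 16.07824 + 43.776 - 44 = 15.85424

15.85424


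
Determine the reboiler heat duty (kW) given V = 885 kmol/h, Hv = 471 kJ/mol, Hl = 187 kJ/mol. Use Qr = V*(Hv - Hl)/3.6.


Qr = 885 * (471 - 187) / 3.6 = 885 * 284 / 3.6 = 69820

69820 kW


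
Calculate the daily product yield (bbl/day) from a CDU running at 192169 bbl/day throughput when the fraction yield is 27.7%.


Crude throughput = 192169 bbl/day
Fraction yield = 27.7%
yield = throughput * fraction / 100
yield = 192169 * 27.7 / 100 = 53230.813

53230.813 bbl/day


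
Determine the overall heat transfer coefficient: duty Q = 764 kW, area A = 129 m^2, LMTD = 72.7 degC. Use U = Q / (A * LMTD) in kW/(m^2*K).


From Q = U*A*LMTD, U = Q / (A * LMTD)
U = 764 / (129 * 72.7) = 764 / 9378.3 = 0.08146

0.08146 kW/(m^2*K)


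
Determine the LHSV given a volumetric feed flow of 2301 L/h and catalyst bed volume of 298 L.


LHSV = volumetric feed rate / catalyst volume
= 2301 L/h / 298 L
= 7.721 h^-1

7.721 h^-1


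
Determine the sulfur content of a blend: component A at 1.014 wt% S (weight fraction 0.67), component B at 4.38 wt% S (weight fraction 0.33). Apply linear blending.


Linear sulfur blending: S_blend = x1*S1 + x2*S2
Contribution 1: 0.67 * 1.014 = 0.67938 wt%
Contribution 2: 0.33 * 4.38 = 1.4454 wt%
S_blend = 0.67938 + 1.4454 = 2.12478

2.12478 wt%


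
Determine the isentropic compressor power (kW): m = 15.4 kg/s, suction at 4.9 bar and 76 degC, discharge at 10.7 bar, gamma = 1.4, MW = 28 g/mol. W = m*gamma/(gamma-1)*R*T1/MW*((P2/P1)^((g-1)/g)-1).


Isentropic work: W = m*(gamma/(gamma-1))*(R*T1/MW)*((P2/P1)^((gamma-1)/gamma) - 1)
T1 = 76 + 273.15 = 349.15 K
Pressure ratio = 10.7 / 4.9 = 2.18367
Exponent = (1.4 - 1)/1.4 = 0.285714
(P2/P1)^exp - 1 = 2.18367^0.285714 - 1 = 0.250001
W = 15.4 * 1.4 / 0.4 * 8.314 * 349.15 / 28 * 0.250001 = 1397

1397 kW


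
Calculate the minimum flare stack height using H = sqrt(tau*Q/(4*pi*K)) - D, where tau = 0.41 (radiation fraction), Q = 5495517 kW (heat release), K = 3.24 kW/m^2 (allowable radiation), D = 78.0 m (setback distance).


tau*Q/(4*pi*K) = 0.41 * 5495517 / (4 * pi * 3.24) = 55339.8
sqrt(55339.8) = 235.244
H = 235.244 - 78.0 = 157.2

157.2 m


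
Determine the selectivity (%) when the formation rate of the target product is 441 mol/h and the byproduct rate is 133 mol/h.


Selectivity = desired / (desired + undesired) * 100
Total products = 441 + 133 = 574 mol/h
S = 441 / 574 * 100
= 0.7683 * 100
= 76.83 %

76.83 %


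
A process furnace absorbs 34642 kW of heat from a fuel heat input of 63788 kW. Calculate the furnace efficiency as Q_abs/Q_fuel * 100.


Furnace efficiency = Q_absorbed / Q_fuel * 100
= 34642 / 63788 * 100 = 54.31

54.31 %


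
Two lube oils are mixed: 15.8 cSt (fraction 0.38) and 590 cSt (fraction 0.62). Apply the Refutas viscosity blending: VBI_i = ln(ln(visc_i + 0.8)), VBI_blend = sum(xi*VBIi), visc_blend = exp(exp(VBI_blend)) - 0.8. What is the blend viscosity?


Refutas method: VBN_i = 14.534*ln(ln(visc_i + 0.8)) + 10.975, blended linearly by mass fraction; since VBN is linear in VBI_i = ln(ln(visc_i + 0.8)) and the fractions sum to 1, blend VBI directly: visc = exp(exp(VBI_blend)) - 0.8
VBI_1 = ln(ln(15.8 + 0.8)) = 1.03297
VBI_2 = ln(ln(590 + 0.8)) = 1.8534
VBI_blend = 0.38 * 1.03297 + 0.62 * 1.8534 = 1.54164
visc_blend = exp(exp(1.54164)) - 0.8 = 106.1

106.1 cSt


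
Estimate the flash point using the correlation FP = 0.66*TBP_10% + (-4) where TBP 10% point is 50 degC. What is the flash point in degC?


FP = 0.66 * 50 + (-4) = 29

29 degC


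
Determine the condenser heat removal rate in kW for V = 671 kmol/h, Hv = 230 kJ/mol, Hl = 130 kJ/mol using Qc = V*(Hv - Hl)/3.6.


Qc = 671 * (230 - 130) / 3.6 = 671 * 100 / 3.6 = 18640

18640 kW


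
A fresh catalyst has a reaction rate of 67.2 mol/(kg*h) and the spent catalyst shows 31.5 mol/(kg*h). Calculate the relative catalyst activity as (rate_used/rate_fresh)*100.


Activity (%) = (rate_used / rate_fresh) * 100
rate_used = 31.5, rate_fresh = 67.2
= (31.5 / 67.2) * 100
= 0.4688 * 100 = 46.88

46.88 %


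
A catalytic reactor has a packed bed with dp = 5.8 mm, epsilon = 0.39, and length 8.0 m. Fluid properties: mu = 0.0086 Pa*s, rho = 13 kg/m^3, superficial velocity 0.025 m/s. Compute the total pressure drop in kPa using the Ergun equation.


dp = 5.8 mm = 0.0058 m
Viscous term = 150*0.0086*0.025*(1-0.39)^2 / (0.0058^2*0.39^3) = 6013.67
Inertial term = 1.75*13*0.025^2*(1-0.39) / (0.0058*0.39^3) = 25.2098
dP/L = 6013.67 + 25.2098 = 6038.88 Pa/m
dP = 6038.88 * 8.0 / 1000 = 48.31 kPa

48.31 kPa


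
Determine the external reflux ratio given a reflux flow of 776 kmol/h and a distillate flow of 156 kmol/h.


Reflux ratio definition: R = L / D (liquid returned / distillate withdrawn)
L = 776 kmol/h, D = 156 kmol/h
R = 776 / 156 = 4.974

4.974


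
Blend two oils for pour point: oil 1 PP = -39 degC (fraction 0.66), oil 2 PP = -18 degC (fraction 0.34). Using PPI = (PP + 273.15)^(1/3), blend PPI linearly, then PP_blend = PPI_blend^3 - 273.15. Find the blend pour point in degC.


PPI_1 = (-39 + 273.15)^(1/3) = 6.163557
PPI_2 = (-18 + 273.15)^(1/3) = 6.342569
PPI_blend = 0.66 * 6.163557 + 0.34 * 6.342569 = 6.224421
PP_blend = 6.224421^3 - 273.15 = 241.1553 - 273.15 = -31.99

-31.99 degC


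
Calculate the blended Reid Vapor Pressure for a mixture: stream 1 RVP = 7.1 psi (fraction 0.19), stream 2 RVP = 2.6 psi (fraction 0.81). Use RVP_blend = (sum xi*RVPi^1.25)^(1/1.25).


Chevron index: RVP_blend = (sum xi*RVPi^1.25)^(1/1.25)
RVP^1.25 terms: 0.19 * 7.1^1.25 + 0.81 * 2.6^1.25 = 4.87629
RVP_blend = 4.87629^(1/1.25) = 3.552

3.552 psi


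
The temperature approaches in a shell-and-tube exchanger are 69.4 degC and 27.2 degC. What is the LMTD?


LMTD = (dT1 - dT2) / ln(dT1/dT2)
= (69.4 - 27.2) / ln(69.4 / 27.2) = 42.2 / 0.93667 = 45.05

45.05 degC


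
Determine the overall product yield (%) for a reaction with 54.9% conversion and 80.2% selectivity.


Overall yield = conversion (%) * selectivity (%) / 100
Conversion = 54.9%, Selectivity = 80.2%
Y = 54.9 * 80.2 / 100
= 44.0298 %

44.0298 %


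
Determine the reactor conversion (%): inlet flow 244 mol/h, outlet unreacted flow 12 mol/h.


X = (F_in - F_out) / F_in * 100
Moles reacted = 244 - 12 = 232
X = 232 / 244 * 100
= 0.9508 * 100
= 95.08 %

95.08 %


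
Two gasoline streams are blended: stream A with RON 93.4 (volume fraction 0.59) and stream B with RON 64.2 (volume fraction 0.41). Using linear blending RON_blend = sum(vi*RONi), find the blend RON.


Linear blending: RON_blend = sum(vi * RONi)
Contribution 1: 0.59 * 93.4 = 55.106
Contribution 2: 0.41 * 64.2 = 26.322
RON_blend = 55.106 + 26.322 = 81.428

81.428


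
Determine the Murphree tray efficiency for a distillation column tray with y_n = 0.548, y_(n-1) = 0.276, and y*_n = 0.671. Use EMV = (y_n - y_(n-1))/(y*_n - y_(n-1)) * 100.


Murphree vapor efficiency: EMV = (y_n - y_(n-1)) / (y*_n - y_(n-1)) * 100
EMV = (0.548 - 0.276) / (0.671 - 0.276) * 100 = 0.272 / 0.395 * 100 = 68.86

68.86 %


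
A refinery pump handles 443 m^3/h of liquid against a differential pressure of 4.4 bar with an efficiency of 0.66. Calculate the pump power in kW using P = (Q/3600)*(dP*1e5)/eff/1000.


Q = 443 / 3600 = 0.123056 m^3/s
P = 0.123056 * (4.4 * 1e5) / 0.66 / 1000 = 82.04

82.04 kW


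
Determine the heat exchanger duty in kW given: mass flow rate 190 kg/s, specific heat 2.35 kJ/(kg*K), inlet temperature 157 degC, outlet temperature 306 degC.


Q = m_dot * cp * delta_T
delta_T = 306 - 157 = 149 K
Q = 190 * 2.35 * 149
= 446.5 * 149
= 66528.5 kW

66528.5 kW


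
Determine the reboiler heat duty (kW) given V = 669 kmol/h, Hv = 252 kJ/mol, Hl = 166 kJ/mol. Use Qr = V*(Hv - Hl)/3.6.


Qr = 669 * (252 - 166) / 3.6 = 669 * 86 / 3.6 = 15980

15980 kW


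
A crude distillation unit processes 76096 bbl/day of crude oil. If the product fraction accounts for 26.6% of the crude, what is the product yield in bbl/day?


Crude throughput = 76096 bbl/day
Fraction yield = 26.6%
yield = throughput * fraction / 100
yield = 76096 * 26.6 / 100 = 20241.536

20241.536 bbl/day


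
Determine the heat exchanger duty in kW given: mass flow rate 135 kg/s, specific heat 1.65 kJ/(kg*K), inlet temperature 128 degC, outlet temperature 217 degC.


Q = m_dot * cp * delta_T
delta_T = 217 - 128 = 89 K
Q = 135 * 1.65 * 89
= 222.75 * 89
= 19824.75 kW

19824.75 kW


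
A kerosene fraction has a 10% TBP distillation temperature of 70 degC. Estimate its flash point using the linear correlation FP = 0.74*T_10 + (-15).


FP = 0.74 * 70 + (-15) = 36.8

36.8 degC


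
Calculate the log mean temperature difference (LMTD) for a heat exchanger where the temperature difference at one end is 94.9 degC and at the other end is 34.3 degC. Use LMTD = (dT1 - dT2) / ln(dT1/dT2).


LMTD = (dT1 - dT2) / ln(dT1/dT2)
= (94.9 - 34.3) / ln(94.9 / 34.3) = 60.6 / 1.01768 = 59.55

59.55 degC


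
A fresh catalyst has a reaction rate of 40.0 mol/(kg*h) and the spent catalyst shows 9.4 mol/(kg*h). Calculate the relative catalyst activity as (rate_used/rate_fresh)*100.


Activity (%) = (rate_used / rate_fresh) * 100
rate_used = 9.4, rate_fresh = 40.0
= (9.4 / 40.0) * 100
= 0.2350 * 100 = 23.50

23.50 %


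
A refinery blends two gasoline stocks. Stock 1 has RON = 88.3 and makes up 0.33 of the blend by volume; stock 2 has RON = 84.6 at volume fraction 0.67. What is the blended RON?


Linear blending: RON_blend = sum(vi * RONi)
Contribution 1: 0.33 * 88.3 = 29.139
Contribution 2: 0.67 * 84.6 = 56.682
RON_blend = 29.139 + 56.682 = 85.821

85.821


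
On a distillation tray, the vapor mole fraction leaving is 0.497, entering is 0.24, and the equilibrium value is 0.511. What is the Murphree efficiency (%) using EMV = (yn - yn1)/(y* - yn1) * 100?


Murphree vapor efficiency: EMV = (y_n - y_(n-1)) / (y*_n - y_(n-1)) * 100
EMV = (0.497 - 0.24) / (0.511 - 0.24) * 100 = 0.257 / 0.271 * 100 = 94.83

94.83 %


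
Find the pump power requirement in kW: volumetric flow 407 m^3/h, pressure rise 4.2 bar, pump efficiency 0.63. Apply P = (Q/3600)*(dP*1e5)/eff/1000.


Q = 407 / 3600 = 0.113056 m^3/s
P = 0.113056 * (4.2 * 1e5) / 0.63 / 1000 = 75.37

75.37 kW


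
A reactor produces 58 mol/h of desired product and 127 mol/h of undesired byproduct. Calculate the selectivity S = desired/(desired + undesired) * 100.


Selectivity = desired / (desired + undesired) * 100
Total products = 58 + 127 = 185 mol/h
S = 58 / 185 * 100
= 0.3135 * 100
= 31.35 %

31.35 %


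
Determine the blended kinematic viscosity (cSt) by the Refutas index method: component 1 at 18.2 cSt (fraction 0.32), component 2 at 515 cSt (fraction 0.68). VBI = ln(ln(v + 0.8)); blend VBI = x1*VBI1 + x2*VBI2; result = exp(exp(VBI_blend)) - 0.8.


Refutas method: VBN_i = 14.534*ln(ln(visc_i + 0.8)) + 10.975, blended linearly by mass fraction; since VBN is linear in VBI_i = ln(ln(visc_i + 0.8)) and the fractions sum to 1, blend VBI directly: visc = exp(exp(VBI_blend)) - 0.8
VBI_1 = ln(ln(18.2 + 0.8)) = 1.07992
VBI_2 = ln(ln(515 + 0.8)) = 1.8319
VBI_blend = 0.32 * 1.07992 + 0.68 * 1.8319 = 1.59127
visc_blend = exp(exp(1.59127)) - 0.8 = 134.8

134.8 cSt


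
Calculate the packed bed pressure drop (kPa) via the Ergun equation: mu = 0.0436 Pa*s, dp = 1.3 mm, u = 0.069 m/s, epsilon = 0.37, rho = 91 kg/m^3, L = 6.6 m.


dp = 1.3 mm = 0.0013 m
Viscous term = 150*0.0436*0.069*(1-0.37)^2 / (0.0013^2*0.37^3) = 2092260
Inertial term = 1.75*91*0.069^2*(1-0.37) / (0.0013*0.37^3) = 7253.87
dP/L = 2092260 + 7253.87 = 2099510 Pa/m
dP = 2099510 * 6.6 / 1000 = 13860 kPa

13860 kPa


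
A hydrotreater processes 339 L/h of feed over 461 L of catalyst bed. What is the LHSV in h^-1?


LHSV = volumetric feed rate / catalyst volume
= 339 L/h / 461 L
= 0.7354 h^-1

0.7354 h^-1


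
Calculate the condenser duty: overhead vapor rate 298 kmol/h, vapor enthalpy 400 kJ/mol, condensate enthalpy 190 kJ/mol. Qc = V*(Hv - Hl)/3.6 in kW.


Qc = 298 * (400 - 190) / 3.6 = 298 * 210 / 3.6 = 17380

17380 kW


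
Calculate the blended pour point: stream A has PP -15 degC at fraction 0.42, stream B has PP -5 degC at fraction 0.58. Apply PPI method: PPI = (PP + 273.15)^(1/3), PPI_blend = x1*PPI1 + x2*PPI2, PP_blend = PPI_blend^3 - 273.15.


PPI_1 = (-15 + 273.15)^(1/3) = 6.36733
PPI_2 = (-5 + 273.15)^(1/3) = 6.448508
PPI_blend = 0.42 * 6.36733 + 0.58 * 6.448508 = 6.414413
PP_blend = 6.414413^3 - 273.15 = 263.9191 - 273.15 = -9.23

-9.23 degC


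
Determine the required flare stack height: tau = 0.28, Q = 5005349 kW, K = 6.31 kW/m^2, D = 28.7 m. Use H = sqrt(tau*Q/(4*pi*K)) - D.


tau*Q/(4*pi*K) = 0.28 * 5005349 / (4 * pi * 6.31) = 17674.7
sqrt(17674.7) = 132.946
H = 132.946 - 28.7 = 104.2

104.2 m


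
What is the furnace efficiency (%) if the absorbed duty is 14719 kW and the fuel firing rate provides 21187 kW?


Furnace efficiency = Q_absorbed / Q_fuel * 100
= 14719 / 21187 * 100 = 69.47

69.47 %


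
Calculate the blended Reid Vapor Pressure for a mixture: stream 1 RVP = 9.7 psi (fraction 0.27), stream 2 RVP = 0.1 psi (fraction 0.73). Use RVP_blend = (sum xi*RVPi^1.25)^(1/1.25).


Chevron index: RVP_blend = (sum xi*RVPi^1.25)^(1/1.25)
RVP^1.25 terms: 0.27 * 9.7^1.25 + 0.73 * 0.1^1.25 = 4.66303
RVP_blend = 4.66303^(1/1.25) = 3.427

3.427 psi


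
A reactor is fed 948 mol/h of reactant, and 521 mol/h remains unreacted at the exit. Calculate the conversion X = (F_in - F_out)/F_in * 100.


X = (F_in - F_out) / F_in * 100
Moles reacted = 948 - 521 = 427
X = 427 / 948 * 100
= 0.4504 * 100
= 45.04 %

45.04 %


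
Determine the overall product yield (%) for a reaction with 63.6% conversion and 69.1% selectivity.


Overall yield = conversion (%) * selectivity (%) / 100
Conversion = 63.6%, Selectivity = 69.1%
Y = 63.6 * 69.1 / 100
= 43.9476 %

43.9476 %


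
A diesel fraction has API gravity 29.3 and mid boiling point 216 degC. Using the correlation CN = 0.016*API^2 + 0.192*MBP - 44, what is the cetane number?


CN = 0.016 * 29.3^2 + 0.192 * 216 - 44
CN = 13.73584 + 41.472 - 44 = 11.20784

11.20784


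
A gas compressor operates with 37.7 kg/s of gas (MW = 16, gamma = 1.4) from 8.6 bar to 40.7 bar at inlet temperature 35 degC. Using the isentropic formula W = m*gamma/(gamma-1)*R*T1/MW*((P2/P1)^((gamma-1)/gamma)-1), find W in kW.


Isentropic work: W = m*(gamma/(gamma-1))*(R*T1/MW)*((P2/P1)^((gamma-1)/gamma) - 1)
T1 = 35 + 273.15 = 308.15 K
Pressure ratio = 40.7 / 8.6 = 4.73256
Exponent = (1.4 - 1)/1.4 = 0.285714
(P2/P1)^exp - 1 = 4.73256^0.285714 - 1 = 0.559137
W = 37.7 * 1.4 / 0.4 * 8.314 * 308.15 / 16 * 0.559137 = 11810

11810 kW


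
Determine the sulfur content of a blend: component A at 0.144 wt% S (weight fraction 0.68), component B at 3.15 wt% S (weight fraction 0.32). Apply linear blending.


Linear sulfur blending: S_blend = x1*S1 + x2*S2
Contribution 1: 0.68 * 0.144 = 0.09792 wt%
Contribution 2: 0.32 * 3.15 = 1.008 wt%
S_blend = 0.09792 + 1.008 = 1.10592

1.10592 wt%


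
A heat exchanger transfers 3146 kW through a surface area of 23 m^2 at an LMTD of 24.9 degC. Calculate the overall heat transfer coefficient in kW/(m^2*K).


From Q = U*A*LMTD, U = Q / (A * LMTD)
U = 3146 / (23 * 24.9) = 3146 / 572.7 = 5.493

5.493 kW/(m^2*K)


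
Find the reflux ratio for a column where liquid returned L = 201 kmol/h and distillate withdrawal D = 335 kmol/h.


Reflux ratio definition: R = L / D (liquid returned / distillate withdrawn)
L = 201 kmol/h, D = 335 kmol/h
R = 201 / 335 = 0.6000

0.6000


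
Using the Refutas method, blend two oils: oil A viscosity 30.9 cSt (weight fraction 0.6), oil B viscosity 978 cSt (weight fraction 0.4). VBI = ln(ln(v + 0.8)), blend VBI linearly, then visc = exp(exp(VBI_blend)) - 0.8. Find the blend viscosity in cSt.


Refutas method: VBN_i = 14.534*ln(ln(visc_i + 0.8)) + 10.975, blended linearly by mass fraction; since VBN is linear in VBI_i = ln(ln(visc_i + 0.8)) and the fractions sum to 1, blend VBI directly: visc = exp(exp(VBI_blend)) - 0.8
VBI_1 = ln(ln(30.9 + 0.8)) = 1.2402
VBI_2 = ln(ln(978 + 0.8)) = 1.92954
VBI_blend = 0.6 * 1.2402 + 0.4 * 1.92954 = 1.51594
visc_blend = exp(exp(1.51594)) - 0.8 = 94.18

94.18 cSt


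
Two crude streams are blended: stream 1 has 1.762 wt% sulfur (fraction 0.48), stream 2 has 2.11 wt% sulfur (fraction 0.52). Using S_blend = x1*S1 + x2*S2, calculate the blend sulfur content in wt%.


Linear sulfur blending: S_blend = x1*S1 + x2*S2
Contribution 1: 0.48 * 1.762 = 0.84576 wt%
Contribution 2: 0.52 * 2.11 = 1.0972 wt%
S_blend = 0.84576 + 1.0972 = 1.94296

1.94296 wt%


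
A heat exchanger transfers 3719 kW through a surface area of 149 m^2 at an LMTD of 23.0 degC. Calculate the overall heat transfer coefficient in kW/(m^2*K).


From Q = U*A*LMTD, U = Q / (A * LMTD)
U = 3719 / (149 * 23.0) = 3719 / 3427 = 1.085

1.085 kW/(m^2*K)


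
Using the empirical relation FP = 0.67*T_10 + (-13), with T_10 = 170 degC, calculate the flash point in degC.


FP = 0.67 * 170 + (-13) = 100.9

100.9 degC


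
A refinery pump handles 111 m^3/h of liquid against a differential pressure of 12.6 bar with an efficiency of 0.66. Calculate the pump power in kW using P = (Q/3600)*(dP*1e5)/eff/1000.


Q = 111 / 3600 = 0.0308333 m^3/s
P = 0.0308333 * (12.6 * 1e5) / 0.66 / 1000 = 58.86

58.86 kW


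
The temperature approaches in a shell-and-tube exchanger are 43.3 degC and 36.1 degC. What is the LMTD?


LMTD = (dT1 - dT2) / ln(dT1/dT2)
= (43.3 - 36.1) / ln(43.3 / 36.1) = 7.2 / 0.18186 = 39.59

39.59 degC


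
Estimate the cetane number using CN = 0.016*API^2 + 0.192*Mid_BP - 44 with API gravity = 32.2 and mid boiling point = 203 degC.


CN = 0.016 * 32.2^2 + 0.192 * 203 - 44
CN = 16.58944 + 38.976 - 44 = 11.56544

11.56544


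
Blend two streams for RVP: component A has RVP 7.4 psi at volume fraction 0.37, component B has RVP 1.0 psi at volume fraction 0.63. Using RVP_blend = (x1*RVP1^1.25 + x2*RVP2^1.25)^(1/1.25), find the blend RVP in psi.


Chevron index: RVP_blend = (sum xi*RVPi^1.25)^(1/1.25)
RVP^1.25 terms: 0.37 * 7.4^1.25 + 0.63 * 1.0^1.25 = 5.14587
RVP_blend = 5.14587^(1/1.25) = 3.708

3.708 psi


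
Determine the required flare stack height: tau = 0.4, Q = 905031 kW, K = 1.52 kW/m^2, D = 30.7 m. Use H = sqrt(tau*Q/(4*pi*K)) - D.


tau*Q/(4*pi*K) = 0.4 * 905031 / (4 * pi * 1.52) = 18952.7
sqrt(18952.7) = 137.669
H = 137.669 - 30.7 = 107.0

107.0 m


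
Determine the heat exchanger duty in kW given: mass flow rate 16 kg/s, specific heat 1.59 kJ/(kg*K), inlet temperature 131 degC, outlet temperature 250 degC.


Q = m_dot * cp * delta_T
delta_T = 250 - 131 = 119 K
Q = 16 * 1.59 * 119
= 25.44 * 119
= 3027.36 kW

3027.36 kW


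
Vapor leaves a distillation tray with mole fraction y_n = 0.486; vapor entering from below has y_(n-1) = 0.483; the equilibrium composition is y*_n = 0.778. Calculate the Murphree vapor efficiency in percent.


Murphree vapor efficiency: EMV = (y_n - y_(n-1)) / (y*_n - y_(n-1)) * 100
EMV = (0.486 - 0.483) / (0.778 - 0.483) * 100 = 0.003 / 0.295 * 100 = 1.017

1.017 %


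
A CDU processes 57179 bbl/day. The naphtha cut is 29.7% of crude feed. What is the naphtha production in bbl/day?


Crude throughput = 57179 bbl/day
Fraction yield = 29.7%
yield = throughput * fraction / 100
yield = 57179 * 29.7 / 100 = 16982.163

16982.163 bbl/day


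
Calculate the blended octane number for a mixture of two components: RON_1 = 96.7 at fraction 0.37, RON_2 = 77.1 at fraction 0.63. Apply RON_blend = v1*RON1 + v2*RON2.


Linear blending: RON_blend = sum(vi * RONi)
Contribution 1: 0.37 * 96.7 = 35.779
Contribution 2: 0.63 * 77.1 = 48.573
RON_blend = 35.779 + 48.573 = 84.352

84.352


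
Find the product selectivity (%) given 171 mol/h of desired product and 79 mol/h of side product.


Selectivity = desired / (desired + undesired) * 100
Total products = 171 + 79 = 250 mol/h
S = 171 / 250 * 100
= 0.6840 * 100
= 68.40 %

68.40 %


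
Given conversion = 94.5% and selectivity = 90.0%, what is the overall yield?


Overall yield = conversion (%) * selectivity (%) / 100
Conversion = 94.5%, Selectivity = 90.0%
Y = 94.5 * 90.0 / 100
= 85.05 %

85.05 %


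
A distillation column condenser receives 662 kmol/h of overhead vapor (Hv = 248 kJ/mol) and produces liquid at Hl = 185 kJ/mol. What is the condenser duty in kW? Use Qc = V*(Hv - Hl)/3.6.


Qc = 662 * (248 - 185) / 3.6 = 662 * 63 / 3.6 = 11580

11580 kW


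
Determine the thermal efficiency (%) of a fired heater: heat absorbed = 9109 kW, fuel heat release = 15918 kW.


Furnace efficiency = Q_absorbed / Q_fuel * 100
= 9109 / 15918 * 100 = 57.22

57.22 %


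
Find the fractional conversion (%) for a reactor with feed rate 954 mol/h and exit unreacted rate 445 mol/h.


X = (F_in - F_out) / F_in * 100
Moles reacted = 954 - 445 = 509
X = 509 / 954 * 100
= 0.5335 * 100
= 53.35 %

53.35 %


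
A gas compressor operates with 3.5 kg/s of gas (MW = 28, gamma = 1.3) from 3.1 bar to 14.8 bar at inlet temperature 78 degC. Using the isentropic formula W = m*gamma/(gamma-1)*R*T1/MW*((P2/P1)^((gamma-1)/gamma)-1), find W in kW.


Isentropic work: W = m*(gamma/(gamma-1))*(R*T1/MW)*((P2/P1)^((gamma-1)/gamma) - 1)
T1 = 78 + 273.15 = 351.15 K
Pressure ratio = 14.8 / 3.1 = 4.77419
Exponent = (1.3 - 1)/1.3 = 0.230769
(P2/P1)^exp - 1 = 4.77419^0.230769 - 1 = 0.434396
W = 3.5 * 1.3 / 0.3 * 8.314 * 351.15 / 28 * 0.434396 = 686.9

686.9 kW


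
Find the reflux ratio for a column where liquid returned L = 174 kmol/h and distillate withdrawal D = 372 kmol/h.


Reflux ratio definition: R = L / D (liquid returned / distillate withdrawn)
L = 174 kmol/h, D = 372 kmol/h
R = 174 / 372 = 0.4677

0.4677


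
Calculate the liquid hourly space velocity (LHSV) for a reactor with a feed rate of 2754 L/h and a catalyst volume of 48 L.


LHSV = volumetric feed rate / catalyst volume
= 2754 L/h / 48 L
= 57.38 h^-1

57.38 h^-1


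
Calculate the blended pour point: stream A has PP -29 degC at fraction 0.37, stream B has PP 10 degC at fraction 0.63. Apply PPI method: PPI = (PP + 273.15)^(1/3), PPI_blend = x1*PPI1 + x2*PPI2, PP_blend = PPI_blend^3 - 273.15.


PPI_1 = (-29 + 273.15)^(1/3) = 6.25008
PPI_2 = (10 + 273.15)^(1/3) = 6.566574
PPI_blend = 0.37 * 6.25008 + 0.63 * 6.566574 = 6.449471
PP_blend = 6.449471^3 - 273.15 = 268.2701 - 273.15 = -4.88

-4.88 degC


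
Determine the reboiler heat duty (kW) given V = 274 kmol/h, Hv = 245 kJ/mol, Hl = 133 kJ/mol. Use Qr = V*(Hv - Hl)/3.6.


Qr = 274 * (245 - 133) / 3.6 = 274 * 112 / 3.6 = 8524

8524 kW


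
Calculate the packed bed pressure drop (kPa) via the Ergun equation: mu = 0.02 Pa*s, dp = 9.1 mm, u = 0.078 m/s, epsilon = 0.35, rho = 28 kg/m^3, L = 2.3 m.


dp = 9.1 mm = 0.0091 m
Viscous term = 150*0.02*0.078*(1-0.35)^2 / (0.0091^2*0.35^3) = 27845.5
Inertial term = 1.75*28*0.078^2*(1-0.35) / (0.0091*0.35^3) = 496.653
dP/L = 27845.5 + 496.653 = 28342.2 Pa/m
dP = 28342.2 * 2.3 / 1000 = 65.19 kPa

65.19 kPa


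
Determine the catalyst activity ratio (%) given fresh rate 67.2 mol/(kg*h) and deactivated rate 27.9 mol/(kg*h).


Activity (%) = (rate_used / rate_fresh) * 100
rate_used = 27.9, rate_fresh = 67.2
= (27.9 / 67.2) * 100
= 0.4152 * 100 = 41.52

41.52 %


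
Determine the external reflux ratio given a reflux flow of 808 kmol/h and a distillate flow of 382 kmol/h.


Reflux ratio definition: R = L / D (liquid returned / distillate withdrawn)
L = 808 kmol/h, D = 382 kmol/h
R = 808 / 382 = 2.115

2.115


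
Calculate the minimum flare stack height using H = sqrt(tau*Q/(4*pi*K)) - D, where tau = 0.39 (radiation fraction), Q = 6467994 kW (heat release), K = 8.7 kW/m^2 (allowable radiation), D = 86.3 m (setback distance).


tau*Q/(4*pi*K) = 0.39 * 6467994 / (4 * pi * 8.7) = 23073.1
sqrt(23073.1) = 151.898
H = 151.898 - 86.3 = 65.60

65.60 m


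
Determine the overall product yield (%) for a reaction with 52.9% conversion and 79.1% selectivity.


Overall yield = conversion (%) * selectivity (%) / 100
Conversion = 52.9%, Selectivity = 79.1%
Y = 52.9 * 79.1 / 100
= 41.8439 %

41.8439 %


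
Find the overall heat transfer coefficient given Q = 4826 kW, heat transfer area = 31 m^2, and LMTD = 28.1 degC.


From Q = U*A*LMTD, U = Q / (A * LMTD)
U = 4826 / (31 * 28.1) = 4826 / 871.1 = 5.540

5.540 kW/(m^2*K)


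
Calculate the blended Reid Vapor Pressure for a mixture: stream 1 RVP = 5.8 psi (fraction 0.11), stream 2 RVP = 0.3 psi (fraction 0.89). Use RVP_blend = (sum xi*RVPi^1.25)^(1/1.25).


Chevron index: RVP_blend = (sum xi*RVPi^1.25)^(1/1.25)
RVP^1.25 terms: 0.11 * 5.8^1.25 + 0.89 * 0.3^1.25 = 1.1877
RVP_blend = 1.1877^(1/1.25) = 1.148

1.148 psi


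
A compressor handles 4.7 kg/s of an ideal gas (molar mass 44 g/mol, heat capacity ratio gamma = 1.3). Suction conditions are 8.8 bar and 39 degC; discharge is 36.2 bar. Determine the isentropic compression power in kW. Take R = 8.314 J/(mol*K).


Isentropic work: W = m*(gamma/(gamma-1))*(R*T1/MW)*((P2/P1)^((gamma-1)/gamma) - 1)
T1 = 39 + 273.15 = 312.15 K
Pressure ratio = 36.2 / 8.8 = 4.11364
Exponent = (1.3 - 1)/1.3 = 0.230769
(P2/P1)^exp - 1 = 4.11364^0.230769 - 1 = 0.38594
W = 4.7 * 1.3 / 0.3 * 8.314 * 312.15 / 44 * 0.38594 = 463.6

463.6 kW


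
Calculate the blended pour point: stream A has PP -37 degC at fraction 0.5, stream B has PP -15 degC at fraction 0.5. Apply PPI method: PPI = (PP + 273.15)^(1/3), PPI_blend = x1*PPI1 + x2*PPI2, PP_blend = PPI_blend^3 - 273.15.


PPI_1 = (-37 + 273.15)^(1/3) = 6.181056
PPI_2 = (-15 + 273.15)^(1/3) = 6.36733
PPI_blend = 0.5 * 6.181056 + 0.5 * 6.36733 = 6.274193
PP_blend = 6.274193^3 - 273.15 = 246.9867 - 273.15 = -26.16

-26.16 degC
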